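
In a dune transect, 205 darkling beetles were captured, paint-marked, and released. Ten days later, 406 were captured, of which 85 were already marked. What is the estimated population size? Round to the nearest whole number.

N ≈ 979

Lincoln-Petersen assumes M/N = R/C, so N = M·C / R.
N = (205 × 406) / 85 = 83230 / 85 ≈ 979.2 → 979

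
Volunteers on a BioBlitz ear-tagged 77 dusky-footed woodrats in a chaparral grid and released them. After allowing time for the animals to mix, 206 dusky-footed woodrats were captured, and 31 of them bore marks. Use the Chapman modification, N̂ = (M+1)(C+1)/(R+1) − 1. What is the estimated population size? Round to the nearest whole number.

N ≈ 504

N̂ = (77+1)(206+1)/(31+1) − 1 = 78·207/32 − 1
= 16146/32 − 1 ≈ 504.6 − 1 ≈ 503.6 → 504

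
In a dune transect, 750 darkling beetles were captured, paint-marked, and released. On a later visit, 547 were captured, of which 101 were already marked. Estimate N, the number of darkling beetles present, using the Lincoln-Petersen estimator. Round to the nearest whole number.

Lincoln-Petersen assumes M/N = R/C, so N = M·C / R.
N = (750 × 547) / 101 = 410250 / 101 ≈ 4061.9 → 4062

N ≈ 4062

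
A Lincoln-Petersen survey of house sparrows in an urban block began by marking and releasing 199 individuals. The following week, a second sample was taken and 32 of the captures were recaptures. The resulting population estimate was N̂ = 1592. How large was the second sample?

From N = M·C/R: C = N·R / M = 1592·32 / 199 = 50944 / 199 = 256.

C = 256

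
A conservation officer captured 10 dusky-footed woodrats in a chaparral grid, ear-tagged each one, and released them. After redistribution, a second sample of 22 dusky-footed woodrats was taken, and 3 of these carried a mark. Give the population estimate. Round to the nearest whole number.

N ≈ 73

Lincoln-Petersen assumes M/N = R/C, so N = M·C / R.
N = (10 × 22) / 3 = 220 / 3 ≈ 73.3 → 73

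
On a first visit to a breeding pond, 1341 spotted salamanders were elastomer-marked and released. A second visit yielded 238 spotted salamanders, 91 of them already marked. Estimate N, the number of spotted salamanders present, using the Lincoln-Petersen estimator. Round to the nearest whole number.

N ≈ 3507

The marked fraction in the recapture sample should equal the marked fraction in the population: 91/238 = 1341/N.
N = (1341 × 238) / 91 = 319158 / 91 ≈ 3507.2 → 3507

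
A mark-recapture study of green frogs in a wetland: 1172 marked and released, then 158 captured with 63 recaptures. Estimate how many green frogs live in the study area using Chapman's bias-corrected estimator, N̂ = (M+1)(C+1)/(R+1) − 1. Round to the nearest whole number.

N ≈ 2913

N̂ = (1172+1)(158+1)/(63+1) − 1 = 1173·159/64 − 1
= 186507/64 − 1 ≈ 2914.2 − 1 ≈ 2913.2 → 2913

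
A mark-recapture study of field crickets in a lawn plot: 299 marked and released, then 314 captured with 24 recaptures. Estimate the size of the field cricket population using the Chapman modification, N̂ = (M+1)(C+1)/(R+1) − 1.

N = 3779

N̂ = (299+1)(314+1)/(24+1) − 1 = 300·315/25 − 1
= 94500/25 − 1 = 3780 − 1 = 3779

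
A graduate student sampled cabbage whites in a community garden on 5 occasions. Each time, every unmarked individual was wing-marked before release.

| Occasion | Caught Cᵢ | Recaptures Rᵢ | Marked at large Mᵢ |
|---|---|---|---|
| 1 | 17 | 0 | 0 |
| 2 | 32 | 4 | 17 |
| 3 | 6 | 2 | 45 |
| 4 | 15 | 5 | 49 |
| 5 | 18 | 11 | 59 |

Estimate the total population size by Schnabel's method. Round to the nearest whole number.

Σ MᵢCᵢ = 0·17 + 17·32 + 45·6 + 49·15 + 59·18 = 0 + 544 + 270 + 735 + 1062 = 2611
Σ Rᵢ = 0 + 4 + 2 + 5 + 11 = 22
N̂ = 2611 / 22 ≈ 118.7 → 119

N ≈ 119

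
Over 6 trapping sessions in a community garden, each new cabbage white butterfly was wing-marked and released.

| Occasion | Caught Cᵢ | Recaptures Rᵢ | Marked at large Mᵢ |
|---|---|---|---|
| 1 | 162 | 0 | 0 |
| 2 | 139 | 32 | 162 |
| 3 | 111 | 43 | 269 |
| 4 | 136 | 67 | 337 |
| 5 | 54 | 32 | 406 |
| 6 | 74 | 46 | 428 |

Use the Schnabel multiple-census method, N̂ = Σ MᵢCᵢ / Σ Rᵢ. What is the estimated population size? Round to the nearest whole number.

N ≈ 690

Σ MᵢCᵢ = 0·162 + 162·139 + 269·111 + 337·136 + 406·54 + 428·74 = 0 + 22518 + 29859 + 45832 + 21924 + 31672 = 151805
Σ Rᵢ = 0 + 32 + 43 + 67 + 32 + 46 = 220
N̂ = 151805 / 220 ≈ 690.0 → 690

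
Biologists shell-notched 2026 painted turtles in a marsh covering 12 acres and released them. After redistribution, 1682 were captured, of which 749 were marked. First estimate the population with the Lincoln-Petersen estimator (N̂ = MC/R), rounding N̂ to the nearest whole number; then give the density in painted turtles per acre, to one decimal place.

N̂ = 2026·1682/749 = 3407732/749 ≈ 4549.7 → 4550
Density = N̂ / area = 4550 / 12 ≈ 379.17 → 379.2 per acre

density ≈ 379.2 painted turtles per acre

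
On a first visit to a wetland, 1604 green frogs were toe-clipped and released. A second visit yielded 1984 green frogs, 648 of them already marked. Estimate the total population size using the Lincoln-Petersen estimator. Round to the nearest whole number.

Lincoln-Petersen assumes M/N = R/C, so N = M·C / R.
N = (1604 × 1984) / 648 = 3182336 / 648 ≈ 4911.0 → 4911

N ≈ 4911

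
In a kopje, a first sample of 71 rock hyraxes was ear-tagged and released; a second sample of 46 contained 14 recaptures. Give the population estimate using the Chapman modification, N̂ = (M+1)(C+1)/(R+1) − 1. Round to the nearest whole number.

N̂ = (71+1)(46+1)/(14+1) − 1 = 72·47/15 − 1
= 3384/15 − 1 ≈ 225.6 − 1 ≈ 224.6 → 225

N ≈ 225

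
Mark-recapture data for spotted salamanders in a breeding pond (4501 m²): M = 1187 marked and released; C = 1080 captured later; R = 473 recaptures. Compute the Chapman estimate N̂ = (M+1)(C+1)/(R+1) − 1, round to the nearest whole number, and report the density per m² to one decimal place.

density ≈ 0.6 spotted salamanders per m²

N̂ = 1188·1081/474 − 1 = 1284228/474 − 1 ≈ 2708.3 → 2708
Density = N̂ / area = 2708 / 4501 ≈ 0.60 → 0.6 per m²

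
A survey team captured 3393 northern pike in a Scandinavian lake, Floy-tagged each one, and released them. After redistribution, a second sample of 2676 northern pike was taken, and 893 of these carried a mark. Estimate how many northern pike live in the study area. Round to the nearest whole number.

N ≈ 10,168

N = (3393 × 2676) / 893 = 9079668 / 893 ≈ 10167.6 → 10168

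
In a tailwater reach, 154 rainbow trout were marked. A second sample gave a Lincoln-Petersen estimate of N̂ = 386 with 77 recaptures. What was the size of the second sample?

From N = M·C/R: C = N·R / M = 386·77 / 154 = 29722 / 154 = 193.

C = 193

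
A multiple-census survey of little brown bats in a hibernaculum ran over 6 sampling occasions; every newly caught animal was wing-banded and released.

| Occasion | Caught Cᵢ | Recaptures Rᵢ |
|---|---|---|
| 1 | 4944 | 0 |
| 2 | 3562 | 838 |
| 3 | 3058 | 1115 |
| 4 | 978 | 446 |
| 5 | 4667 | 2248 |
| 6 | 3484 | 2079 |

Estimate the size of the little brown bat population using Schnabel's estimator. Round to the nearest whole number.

Marked at large before each occasion: Mᵢ = Σⱼ<ᵢ (Cⱼ − Rⱼ) → M1=0, M2=4944, M3=7668, M4=9611, M5=10143, M6=12562
Σ MᵢCᵢ = 0·4944 + 4944·3562 + 7668·3058 + 9611·978 + 10143·4667 + 12562·3484 = 0 + 17610528 + 23448744 + 9399558 + 47337381 + 43766008 = 141562219
Σ Rᵢ = 0 + 838 + 1115 + 446 + 2248 + 2079 = 6726
N̂ = 141562219 / 6726 ≈ 21047.0 → 21047

N ≈ 21,047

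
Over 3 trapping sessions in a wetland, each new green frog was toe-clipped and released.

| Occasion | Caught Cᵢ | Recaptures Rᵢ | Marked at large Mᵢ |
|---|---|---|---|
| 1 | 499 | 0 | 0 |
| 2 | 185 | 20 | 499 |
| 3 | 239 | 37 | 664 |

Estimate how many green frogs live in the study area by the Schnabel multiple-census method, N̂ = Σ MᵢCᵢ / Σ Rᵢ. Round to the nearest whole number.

Σ MᵢCᵢ = 0·499 + 499·185 + 664·239 = 0 + 92315 + 158696 = 251011
Σ Rᵢ = 0 + 20 + 37 = 57
N̂ = 251011 / 57 ≈ 4403.7 → 4404

N ≈ 4404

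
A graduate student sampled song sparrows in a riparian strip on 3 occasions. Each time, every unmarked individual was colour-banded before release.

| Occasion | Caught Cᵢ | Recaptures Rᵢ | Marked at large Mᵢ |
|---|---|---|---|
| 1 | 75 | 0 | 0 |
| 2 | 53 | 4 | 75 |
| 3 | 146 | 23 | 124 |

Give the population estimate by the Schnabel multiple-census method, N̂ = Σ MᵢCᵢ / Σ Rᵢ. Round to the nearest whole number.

Σ MᵢCᵢ = 0·75 + 75·53 + 124·146 = 0 + 3975 + 18104 = 22079
Σ Rᵢ = 0 + 4 + 23 = 27
N̂ = 22079 / 27 ≈ 817.7 → 818

N ≈ 818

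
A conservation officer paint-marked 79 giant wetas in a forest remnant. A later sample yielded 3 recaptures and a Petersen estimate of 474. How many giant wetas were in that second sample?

From N = M·C/R: C = N·R / M = 474·3 / 79 = 1422 / 79 = 18.

C = 18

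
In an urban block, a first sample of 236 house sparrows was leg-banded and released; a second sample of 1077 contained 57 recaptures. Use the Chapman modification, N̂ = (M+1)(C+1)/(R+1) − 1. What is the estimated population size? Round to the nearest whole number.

N ≈ 4404

N̂ = (236+1)(1077+1)/(57+1) − 1 = 237·1078/58 − 1
= 255486/58 − 1 ≈ 4404.9 − 1 ≈ 4403.9 → 4404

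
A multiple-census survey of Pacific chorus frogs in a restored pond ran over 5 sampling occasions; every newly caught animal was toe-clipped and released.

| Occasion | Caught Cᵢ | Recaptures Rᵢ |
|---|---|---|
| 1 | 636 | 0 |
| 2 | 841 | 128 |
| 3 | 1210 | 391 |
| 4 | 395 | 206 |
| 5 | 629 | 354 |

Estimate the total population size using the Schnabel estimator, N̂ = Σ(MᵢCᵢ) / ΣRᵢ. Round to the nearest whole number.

N ≈ 4176

Marked at large before each occasion: Mᵢ = Σⱼ<ᵢ (Cⱼ − Rⱼ) → M1=0, M2=636, M3=1349, M4=2168, M5=2357
Σ MᵢCᵢ = 0·636 + 636·841 + 1349·1210 + 2168·395 + 2357·629 = 0 + 534876 + 1632290 + 856360 + 1482553 = 4506079
Σ Rᵢ = 0 + 128 + 391 + 206 + 354 = 1079
N̂ = 4506079 / 1079 ≈ 4176.2 → 4176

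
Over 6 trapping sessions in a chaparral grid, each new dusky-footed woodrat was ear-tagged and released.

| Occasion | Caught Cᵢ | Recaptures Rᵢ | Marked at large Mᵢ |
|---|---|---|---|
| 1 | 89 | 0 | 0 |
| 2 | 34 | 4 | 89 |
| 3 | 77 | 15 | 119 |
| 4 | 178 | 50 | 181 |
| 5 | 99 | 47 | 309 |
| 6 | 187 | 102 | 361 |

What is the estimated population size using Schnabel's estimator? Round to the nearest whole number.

N ≈ 654

Σ MᵢCᵢ = 0·89 + 89·34 + 119·77 + 181·178 + 309·99 + 361·187 = 0 + 3026 + 9163 + 32218 + 30591 + 67507 = 142505
Σ Rᵢ = 0 + 4 + 15 + 50 + 47 + 102 = 218
N̂ = 142505 / 218 ≈ 653.7 → 654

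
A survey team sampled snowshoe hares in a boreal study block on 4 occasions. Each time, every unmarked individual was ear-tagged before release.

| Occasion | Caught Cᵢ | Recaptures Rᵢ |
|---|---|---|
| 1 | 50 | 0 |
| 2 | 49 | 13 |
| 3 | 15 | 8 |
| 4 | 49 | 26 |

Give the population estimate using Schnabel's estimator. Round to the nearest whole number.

Marked at large before each occasion: Mᵢ = Σⱼ<ᵢ (Cⱼ − Rⱼ) → M1=0, M2=50, M3=86, M4=93
Σ MᵢCᵢ = 0·50 + 50·49 + 86·15 + 93·49 = 0 + 2450 + 1290 + 4557 = 8297
Σ Rᵢ = 0 + 13 + 8 + 26 = 47
N̂ = 8297 / 47 ≈ 176.5 → 177

N ≈ 177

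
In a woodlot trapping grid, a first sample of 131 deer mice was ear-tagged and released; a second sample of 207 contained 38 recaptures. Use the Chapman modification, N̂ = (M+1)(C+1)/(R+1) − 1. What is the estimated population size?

N = 703

N̂ = (131+1)(207+1)/(38+1) − 1 = 132·208/39 − 1
= 27456/39 − 1 = 704 − 1 = 703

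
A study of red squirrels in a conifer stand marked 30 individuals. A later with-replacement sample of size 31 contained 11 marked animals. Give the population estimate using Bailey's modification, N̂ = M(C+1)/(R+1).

N = 80

N̂ = 30·(31+1)/(11+1) = 30·32/12 = 960/12 = 80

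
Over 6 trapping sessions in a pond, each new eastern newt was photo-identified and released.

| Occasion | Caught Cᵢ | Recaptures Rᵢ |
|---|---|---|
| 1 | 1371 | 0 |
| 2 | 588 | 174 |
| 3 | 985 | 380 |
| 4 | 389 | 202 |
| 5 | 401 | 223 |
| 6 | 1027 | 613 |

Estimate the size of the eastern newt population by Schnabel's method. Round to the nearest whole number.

N ≈ 4621

Marked at large before each occasion: Mᵢ = Σⱼ<ᵢ (Cⱼ − Rⱼ) → M1=0, M2=1371, M3=1785, M4=2390, M5=2577, M6=2755
Σ MᵢCᵢ = 0·1371 + 1371·588 + 1785·985 + 2390·389 + 2577·401 + 2755·1027 = 0 + 806148 + 1758225 + 929710 + 1033377 + 2829385 = 7356845
Σ Rᵢ = 0 + 174 + 380 + 202 + 223 + 613 = 1592
N̂ = 7356845 / 1592 ≈ 4621.1 → 4621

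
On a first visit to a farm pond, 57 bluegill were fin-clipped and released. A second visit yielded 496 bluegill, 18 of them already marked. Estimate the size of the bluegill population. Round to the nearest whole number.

N = (57 × 496) / 18 = 28272 / 18 ≈ 1570.7 → 1571

N ≈ 1571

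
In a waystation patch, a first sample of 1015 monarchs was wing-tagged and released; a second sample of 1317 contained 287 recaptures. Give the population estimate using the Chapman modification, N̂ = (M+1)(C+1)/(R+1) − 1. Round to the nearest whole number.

N̂ = (1015+1)(1317+1)/(287+1) − 1 = 1016·1318/288 − 1
= 1339088/288 − 1 ≈ 4649.6 − 1 ≈ 4648.6 → 4649

N ≈ 4649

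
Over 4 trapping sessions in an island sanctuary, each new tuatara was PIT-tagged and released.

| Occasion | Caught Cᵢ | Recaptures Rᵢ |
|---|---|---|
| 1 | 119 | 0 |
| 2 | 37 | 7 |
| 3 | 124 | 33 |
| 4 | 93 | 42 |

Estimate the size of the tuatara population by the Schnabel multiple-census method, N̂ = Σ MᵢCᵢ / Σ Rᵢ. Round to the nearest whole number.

N ≈ 551

Marked at large before each occasion: Mᵢ = Σⱼ<ᵢ (Cⱼ − Rⱼ) → M1=0, M2=119, M3=149, M4=240
Σ MᵢCᵢ = 0·119 + 119·37 + 149·124 + 240·93 = 0 + 4403 + 18476 + 22320 = 45199
Σ Rᵢ = 0 + 7 + 33 + 42 = 82
N̂ = 45199 / 82 ≈ 551.2 → 551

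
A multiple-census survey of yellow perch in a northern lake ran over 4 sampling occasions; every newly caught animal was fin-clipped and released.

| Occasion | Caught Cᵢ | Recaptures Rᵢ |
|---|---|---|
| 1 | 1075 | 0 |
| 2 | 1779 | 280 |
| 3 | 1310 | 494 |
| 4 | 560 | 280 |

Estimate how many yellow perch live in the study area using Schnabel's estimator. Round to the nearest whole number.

N ≈ 6815

Marked at large before each occasion: Mᵢ = Σⱼ<ᵢ (Cⱼ − Rⱼ) → M1=0, M2=1075, M3=2574, M4=3390
Σ MᵢCᵢ = 0·1075 + 1075·1779 + 2574·1310 + 3390·560 = 0 + 1912425 + 3371940 + 1898400 = 7182765
Σ Rᵢ = 0 + 280 + 494 + 280 = 1054
N̂ = 7182765 / 1054 ≈ 6814.8 → 6815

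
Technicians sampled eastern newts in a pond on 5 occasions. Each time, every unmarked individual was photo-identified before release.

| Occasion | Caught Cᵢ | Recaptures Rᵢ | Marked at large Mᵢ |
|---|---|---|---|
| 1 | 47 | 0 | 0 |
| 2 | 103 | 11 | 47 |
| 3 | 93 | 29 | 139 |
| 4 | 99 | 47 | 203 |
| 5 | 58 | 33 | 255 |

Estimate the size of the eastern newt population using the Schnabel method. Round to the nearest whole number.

Σ MᵢCᵢ = 0·47 + 47·103 + 139·93 + 203·99 + 255·58 = 0 + 4841 + 12927 + 20097 + 14790 = 52655
Σ Rᵢ = 0 + 11 + 29 + 47 + 33 = 120
N̂ = 52655 / 120 ≈ 438.8 → 439

N ≈ 439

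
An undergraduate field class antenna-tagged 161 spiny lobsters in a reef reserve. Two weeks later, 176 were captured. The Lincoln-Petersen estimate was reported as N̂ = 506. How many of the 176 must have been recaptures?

R = 56

From N = M·C/R: R = M·C / N = 161·176 / 506 = 28336 / 506 = 56.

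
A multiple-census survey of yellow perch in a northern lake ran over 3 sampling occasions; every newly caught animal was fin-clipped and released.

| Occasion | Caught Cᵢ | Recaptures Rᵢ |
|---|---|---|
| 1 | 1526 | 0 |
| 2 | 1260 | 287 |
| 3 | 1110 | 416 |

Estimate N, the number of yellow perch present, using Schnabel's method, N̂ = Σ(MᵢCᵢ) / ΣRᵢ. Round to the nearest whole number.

N ≈ 6681

Marked at large before each occasion: Mᵢ = Σⱼ<ᵢ (Cⱼ − Rⱼ) → M1=0, M2=1526, M3=2499
Σ MᵢCᵢ = 0·1526 + 1526·1260 + 2499·1110 = 0 + 1922760 + 2773890 = 4696650
Σ Rᵢ = 0 + 287 + 416 = 703
N̂ = 4696650 / 703 ≈ 6680.9 → 6681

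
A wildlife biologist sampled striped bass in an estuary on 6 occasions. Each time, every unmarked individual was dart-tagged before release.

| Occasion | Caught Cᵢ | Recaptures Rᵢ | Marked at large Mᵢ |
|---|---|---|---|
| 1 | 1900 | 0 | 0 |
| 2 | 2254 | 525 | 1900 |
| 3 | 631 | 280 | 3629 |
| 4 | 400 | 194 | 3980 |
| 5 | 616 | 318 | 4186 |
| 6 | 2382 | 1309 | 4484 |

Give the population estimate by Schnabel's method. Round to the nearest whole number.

Σ MᵢCᵢ = 0·1900 + 1900·2254 + 3629·631 + 3980·400 + 4186·616 + 4484·2382 = 0 + 4282600 + 2289899 + 1592000 + 2578576 + 10680888 = 21423963
Σ Rᵢ = 0 + 525 + 280 + 194 + 318 + 1309 = 2626
N̂ = 21423963 / 2626 ≈ 8158.4 → 8158

N ≈ 8158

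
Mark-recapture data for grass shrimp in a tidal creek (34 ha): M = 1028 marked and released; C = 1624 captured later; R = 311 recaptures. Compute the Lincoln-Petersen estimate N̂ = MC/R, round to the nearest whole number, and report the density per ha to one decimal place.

density ≈ 157.9 grass shrimp per ha

N̂ = 1028·1624/311 = 1669472/311 ≈ 5368.1 → 5368
Density = N̂ / area = 5368 / 34 ≈ 157.88 → 157.9 per ha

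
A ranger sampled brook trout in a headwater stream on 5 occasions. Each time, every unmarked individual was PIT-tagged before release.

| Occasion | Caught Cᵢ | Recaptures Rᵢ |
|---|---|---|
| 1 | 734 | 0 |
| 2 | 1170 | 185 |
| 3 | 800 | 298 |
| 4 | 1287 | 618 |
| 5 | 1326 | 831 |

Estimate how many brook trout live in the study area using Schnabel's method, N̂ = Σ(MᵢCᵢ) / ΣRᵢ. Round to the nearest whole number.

Marked at large before each occasion: Mᵢ = Σⱼ<ᵢ (Cⱼ − Rⱼ) → M1=0, M2=734, M3=1719, M4=2221, M5=2890
Σ MᵢCᵢ = 0·734 + 734·1170 + 1719·800 + 2221·1287 + 2890·1326 = 0 + 858780 + 1375200 + 2858427 + 3832140 = 8924547
Σ Rᵢ = 0 + 185 + 298 + 618 + 831 = 1932
N̂ = 8924547 / 1932 ≈ 4619.3 → 4619

N ≈ 4619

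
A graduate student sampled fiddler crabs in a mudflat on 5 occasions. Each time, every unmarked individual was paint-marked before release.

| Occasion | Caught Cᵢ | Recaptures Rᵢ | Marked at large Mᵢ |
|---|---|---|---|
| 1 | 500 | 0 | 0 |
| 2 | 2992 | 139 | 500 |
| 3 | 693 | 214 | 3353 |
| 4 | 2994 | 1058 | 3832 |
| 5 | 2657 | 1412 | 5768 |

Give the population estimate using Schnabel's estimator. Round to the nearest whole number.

Σ MᵢCᵢ = 0·500 + 500·2992 + 3353·693 + 3832·2994 + 5768·2657 = 0 + 1496000 + 2323629 + 11473008 + 15325576 = 30618213
Σ Rᵢ = 0 + 139 + 214 + 1058 + 1412 = 2823
N̂ = 30618213 / 2823 ≈ 10846.0 → 10846

N ≈ 10,846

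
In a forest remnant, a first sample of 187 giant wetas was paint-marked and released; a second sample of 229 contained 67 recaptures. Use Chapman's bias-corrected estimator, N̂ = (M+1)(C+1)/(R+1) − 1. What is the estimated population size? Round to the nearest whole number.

N ≈ 635

N̂ = (187+1)(229+1)/(67+1) − 1 = 188·230/68 − 1
= 43240/68 − 1 ≈ 635.9 − 1 ≈ 634.9 → 635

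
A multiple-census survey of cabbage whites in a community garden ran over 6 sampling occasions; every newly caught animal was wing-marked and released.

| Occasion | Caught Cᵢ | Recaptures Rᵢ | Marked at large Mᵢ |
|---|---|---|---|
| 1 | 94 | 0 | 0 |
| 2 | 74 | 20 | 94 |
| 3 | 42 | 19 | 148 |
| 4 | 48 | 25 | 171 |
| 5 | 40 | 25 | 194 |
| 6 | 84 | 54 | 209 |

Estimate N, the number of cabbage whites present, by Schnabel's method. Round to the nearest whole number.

Σ MᵢCᵢ = 0·94 + 94·74 + 148·42 + 171·48 + 194·40 + 209·84 = 0 + 6956 + 6216 + 8208 + 7760 + 17556 = 46696
Σ Rᵢ = 0 + 20 + 19 + 25 + 25 + 54 = 143
N̂ = 46696 / 143 ≈ 326.5 → 327

N ≈ 327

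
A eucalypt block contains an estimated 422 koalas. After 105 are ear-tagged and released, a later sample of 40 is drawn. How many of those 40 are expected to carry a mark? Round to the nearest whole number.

The marked fraction of the population is 105/422, so in a sample of 40 expect C·(M/N) marked.
E[R] = 105 × 40 / 422 = 4200 / 422 ≈ 10.0 → 10

expected recaptures ≈ 10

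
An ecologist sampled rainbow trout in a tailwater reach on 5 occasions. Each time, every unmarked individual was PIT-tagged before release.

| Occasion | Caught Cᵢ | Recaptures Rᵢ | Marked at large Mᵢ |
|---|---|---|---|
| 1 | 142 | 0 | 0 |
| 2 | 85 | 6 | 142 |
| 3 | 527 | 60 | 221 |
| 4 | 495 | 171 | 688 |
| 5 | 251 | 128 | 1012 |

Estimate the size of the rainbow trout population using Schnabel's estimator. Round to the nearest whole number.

N ≈ 1981

Σ MᵢCᵢ = 0·142 + 142·85 + 221·527 + 688·495 + 1012·251 = 0 + 12070 + 116467 + 340560 + 254012 = 723109
Σ Rᵢ = 0 + 6 + 60 + 171 + 128 = 365
N̂ = 723109 / 365 ≈ 1981.1 → 1981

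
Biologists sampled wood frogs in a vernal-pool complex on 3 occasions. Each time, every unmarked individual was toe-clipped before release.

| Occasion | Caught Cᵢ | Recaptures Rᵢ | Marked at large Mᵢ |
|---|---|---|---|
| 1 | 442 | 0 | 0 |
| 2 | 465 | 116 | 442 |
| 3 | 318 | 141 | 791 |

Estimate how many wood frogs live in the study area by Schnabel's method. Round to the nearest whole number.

N ≈ 1778

Σ MᵢCᵢ = 0·442 + 442·465 + 791·318 = 0 + 205530 + 251538 = 457068
Σ Rᵢ = 0 + 116 + 141 = 257
N̂ = 457068 / 257 ≈ 1778.47 → 1778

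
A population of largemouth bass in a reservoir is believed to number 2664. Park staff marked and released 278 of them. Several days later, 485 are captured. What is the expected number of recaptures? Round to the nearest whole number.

Expected recaptures E[R] = M·C / N.
E[R] = 278 × 485 / 2664 = 134830 / 2664 ≈ 50.6 → 51

expected recaptures ≈ 51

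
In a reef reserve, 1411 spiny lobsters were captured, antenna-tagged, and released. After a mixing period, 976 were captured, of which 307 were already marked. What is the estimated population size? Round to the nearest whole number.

N = (1411 × 976) / 307 = 1377136 / 307 ≈ 4485.8 → 4486

N ≈ 4486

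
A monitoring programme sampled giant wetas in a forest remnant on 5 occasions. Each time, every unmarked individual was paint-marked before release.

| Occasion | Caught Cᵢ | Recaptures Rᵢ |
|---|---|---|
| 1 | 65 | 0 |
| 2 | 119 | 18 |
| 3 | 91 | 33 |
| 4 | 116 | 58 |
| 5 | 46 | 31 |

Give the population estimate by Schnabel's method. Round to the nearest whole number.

N ≈ 441

Marked at large before each occasion: Mᵢ = Σⱼ<ᵢ (Cⱼ − Rⱼ) → M1=0, M2=65, M3=166, M4=224, M5=282
Σ MᵢCᵢ = 0·65 + 65·119 + 166·91 + 224·116 + 282·46 = 0 + 7735 + 15106 + 25984 + 12972 = 61797
Σ Rᵢ = 0 + 18 + 33 + 58 + 31 = 140
N̂ = 61797 / 140 ≈ 441.4 → 441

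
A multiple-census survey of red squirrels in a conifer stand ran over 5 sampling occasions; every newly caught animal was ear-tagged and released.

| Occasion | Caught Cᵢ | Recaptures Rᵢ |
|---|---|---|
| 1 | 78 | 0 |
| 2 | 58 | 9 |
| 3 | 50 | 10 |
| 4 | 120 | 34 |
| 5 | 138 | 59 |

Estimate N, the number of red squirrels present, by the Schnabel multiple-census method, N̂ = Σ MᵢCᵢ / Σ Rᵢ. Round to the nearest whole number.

N ≈ 588

Marked at large before each occasion: Mᵢ = Σⱼ<ᵢ (Cⱼ − Rⱼ) → M1=0, M2=78, M3=127, M4=167, M5=253
Σ MᵢCᵢ = 0·78 + 78·58 + 127·50 + 167·120 + 253·138 = 0 + 4524 + 6350 + 20040 + 34914 = 65828
Σ Rᵢ = 0 + 9 + 10 + 34 + 59 = 112
N̂ = 65828 / 112 ≈ 587.8 → 588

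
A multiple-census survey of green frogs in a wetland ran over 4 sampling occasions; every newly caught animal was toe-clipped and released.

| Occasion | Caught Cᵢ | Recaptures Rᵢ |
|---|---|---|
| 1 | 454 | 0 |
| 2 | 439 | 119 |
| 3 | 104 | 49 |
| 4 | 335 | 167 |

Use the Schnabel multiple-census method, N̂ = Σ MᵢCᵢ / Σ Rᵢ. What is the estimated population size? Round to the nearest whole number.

N ≈ 1664

Marked at large before each occasion: Mᵢ = Σⱼ<ᵢ (Cⱼ − Rⱼ) → M1=0, M2=454, M3=774, M4=829
Σ MᵢCᵢ = 0·454 + 454·439 + 774·104 + 829·335 = 0 + 199306 + 80496 + 277715 = 557517
Σ Rᵢ = 0 + 119 + 49 + 167 = 335
N̂ = 557517 / 335 ≈ 1664.2 → 1664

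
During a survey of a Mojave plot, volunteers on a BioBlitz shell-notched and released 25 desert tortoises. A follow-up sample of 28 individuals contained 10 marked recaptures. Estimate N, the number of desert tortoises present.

N = 70

N = (25 × 28) / 10 = 700 / 10 = 70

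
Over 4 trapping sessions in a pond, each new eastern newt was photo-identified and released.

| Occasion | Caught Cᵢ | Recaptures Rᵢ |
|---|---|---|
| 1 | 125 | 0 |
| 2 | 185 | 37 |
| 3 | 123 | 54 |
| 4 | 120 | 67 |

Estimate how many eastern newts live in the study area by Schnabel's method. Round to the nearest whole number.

N ≈ 619

Marked at large before each occasion: Mᵢ = Σⱼ<ᵢ (Cⱼ − Rⱼ) → M1=0, M2=125, M3=273, M4=342
Σ MᵢCᵢ = 0·125 + 125·185 + 273·123 + 342·120 = 0 + 23125 + 33579 + 41040 = 97744
Σ Rᵢ = 0 + 37 + 54 + 67 = 158
N̂ = 97744 / 158 ≈ 618.6 → 619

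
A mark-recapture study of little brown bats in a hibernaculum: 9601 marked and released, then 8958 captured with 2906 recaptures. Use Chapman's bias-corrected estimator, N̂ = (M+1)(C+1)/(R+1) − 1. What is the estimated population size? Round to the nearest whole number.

N ≈ 29,591

N̂ = (9601+1)(8958+1)/(2906+1) − 1 = 9602·8959/2907 − 1
= 86024318/2907 − 1 ≈ 29592.1 − 1 ≈ 29591.1 → 29591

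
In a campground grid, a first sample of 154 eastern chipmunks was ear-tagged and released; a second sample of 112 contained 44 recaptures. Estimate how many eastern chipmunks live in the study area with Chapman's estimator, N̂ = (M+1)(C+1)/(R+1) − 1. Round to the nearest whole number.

N ≈ 388

N̂ = (154+1)(112+1)/(44+1) − 1 = 155·113/45 − 1
= 17515/45 − 1 ≈ 389.2 − 1 ≈ 388.2 → 388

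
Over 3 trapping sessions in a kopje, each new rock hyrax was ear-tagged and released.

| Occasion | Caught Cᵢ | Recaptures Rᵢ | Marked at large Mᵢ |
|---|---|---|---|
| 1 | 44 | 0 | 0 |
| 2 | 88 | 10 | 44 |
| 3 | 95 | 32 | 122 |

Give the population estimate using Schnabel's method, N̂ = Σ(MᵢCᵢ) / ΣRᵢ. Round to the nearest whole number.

Σ MᵢCᵢ = 0·44 + 44·88 + 122·95 = 0 + 3872 + 11590 = 15462
Σ Rᵢ = 0 + 10 + 32 = 42
N̂ = 15462 / 42 ≈ 368.1 → 368

N ≈ 368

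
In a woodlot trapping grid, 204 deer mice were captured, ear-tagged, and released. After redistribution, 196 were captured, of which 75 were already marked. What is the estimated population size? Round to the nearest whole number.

N ≈ 533

Lincoln-Petersen assumes M/N = R/C, so N = M·C / R.
N = (204 × 196) / 75 = 39984 / 75 ≈ 533.1 → 533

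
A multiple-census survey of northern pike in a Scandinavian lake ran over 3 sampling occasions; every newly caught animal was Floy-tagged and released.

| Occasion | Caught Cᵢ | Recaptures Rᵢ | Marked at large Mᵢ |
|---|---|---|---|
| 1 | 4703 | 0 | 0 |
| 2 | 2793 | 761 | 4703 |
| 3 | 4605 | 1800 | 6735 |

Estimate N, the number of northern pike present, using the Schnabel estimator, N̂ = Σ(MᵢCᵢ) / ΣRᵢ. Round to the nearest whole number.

N ≈ 17,239

Σ MᵢCᵢ = 0·4703 + 4703·2793 + 6735·4605 = 0 + 13135479 + 31014675 = 44150154
Σ Rᵢ = 0 + 761 + 1800 = 2561
N̂ = 44150154 / 2561 ≈ 17239.4 → 17239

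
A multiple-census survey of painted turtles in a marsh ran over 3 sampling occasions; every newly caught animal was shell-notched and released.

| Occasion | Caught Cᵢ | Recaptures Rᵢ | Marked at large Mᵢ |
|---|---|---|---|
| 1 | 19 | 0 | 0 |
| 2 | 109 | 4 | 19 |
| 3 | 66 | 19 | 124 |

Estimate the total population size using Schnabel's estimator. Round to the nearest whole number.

N ≈ 446

Σ MᵢCᵢ = 0·19 + 19·109 + 124·66 = 0 + 2071 + 8184 = 10255
Σ Rᵢ = 0 + 4 + 19 = 23
N̂ = 10255 / 23 ≈ 445.9 → 446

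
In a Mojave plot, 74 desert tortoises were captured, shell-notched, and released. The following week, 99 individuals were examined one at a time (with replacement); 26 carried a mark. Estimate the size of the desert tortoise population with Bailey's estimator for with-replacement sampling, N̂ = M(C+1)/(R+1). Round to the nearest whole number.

N ≈ 274

N̂ = 74·(99+1)/(26+1) = 74·100/27 = 7400/27 ≈ 274.1 → 274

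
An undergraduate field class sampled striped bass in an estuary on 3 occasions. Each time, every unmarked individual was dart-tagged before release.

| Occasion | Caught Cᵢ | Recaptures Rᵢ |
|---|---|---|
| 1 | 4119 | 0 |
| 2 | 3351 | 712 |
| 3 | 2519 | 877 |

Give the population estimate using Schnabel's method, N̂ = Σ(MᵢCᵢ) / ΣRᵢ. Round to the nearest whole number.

N ≈ 19,400

Marked at large before each occasion: Mᵢ = Σⱼ<ᵢ (Cⱼ − Rⱼ) → M1=0, M2=4119, M3=6758
Σ MᵢCᵢ = 0·4119 + 4119·3351 + 6758·2519 = 0 + 13802769 + 17023402 = 30826171
Σ Rᵢ = 0 + 712 + 877 = 1589
N̂ = 30826171 / 1589 ≈ 19399.7 → 19400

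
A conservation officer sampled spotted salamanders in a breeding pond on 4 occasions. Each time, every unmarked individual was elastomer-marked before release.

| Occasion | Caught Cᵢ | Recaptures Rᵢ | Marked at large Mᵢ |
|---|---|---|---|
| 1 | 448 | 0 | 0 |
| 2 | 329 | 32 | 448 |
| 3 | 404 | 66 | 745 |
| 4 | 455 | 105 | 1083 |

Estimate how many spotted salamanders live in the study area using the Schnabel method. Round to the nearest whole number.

Σ MᵢCᵢ = 0·448 + 448·329 + 745·404 + 1083·455 = 0 + 147392 + 300980 + 492765 = 941137
Σ Rᵢ = 0 + 32 + 66 + 105 = 203
N̂ = 941137 / 203 ≈ 4636.1 → 4636

N ≈ 4636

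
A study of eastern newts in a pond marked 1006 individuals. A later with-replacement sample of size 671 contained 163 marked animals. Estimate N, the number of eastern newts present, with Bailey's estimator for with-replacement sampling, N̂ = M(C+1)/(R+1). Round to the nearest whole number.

N ≈ 4122

N̂ = 1006·(671+1)/(163+1) = 1006·672/164 = 676032/164 ≈ 4122.1 → 4122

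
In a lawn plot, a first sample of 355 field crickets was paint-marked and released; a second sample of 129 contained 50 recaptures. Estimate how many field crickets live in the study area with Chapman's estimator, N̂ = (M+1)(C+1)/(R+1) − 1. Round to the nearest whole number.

N̂ = (355+1)(129+1)/(50+1) − 1 = 356·130/51 − 1
= 46280/51 − 1 ≈ 907.45 − 1 ≈ 906.45 → 906

N ≈ 906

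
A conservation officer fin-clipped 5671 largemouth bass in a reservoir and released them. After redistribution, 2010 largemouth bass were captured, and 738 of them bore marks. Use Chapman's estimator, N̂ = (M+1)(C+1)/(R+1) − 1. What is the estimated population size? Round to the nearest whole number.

N̂ = (5671+1)(2010+1)/(738+1) − 1 = 5672·2011/739 − 1
= 11406392/739 − 1 ≈ 15434.9 − 1 ≈ 15433.9 → 15434

N ≈ 15,434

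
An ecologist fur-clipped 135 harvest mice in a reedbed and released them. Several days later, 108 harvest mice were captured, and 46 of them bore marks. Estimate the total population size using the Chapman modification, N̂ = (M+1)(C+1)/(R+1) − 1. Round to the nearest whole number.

N̂ = (135+1)(108+1)/(46+1) − 1 = 136·109/47 − 1
= 14824/47 − 1 ≈ 315.4 − 1 ≈ 314.4 → 314

N ≈ 314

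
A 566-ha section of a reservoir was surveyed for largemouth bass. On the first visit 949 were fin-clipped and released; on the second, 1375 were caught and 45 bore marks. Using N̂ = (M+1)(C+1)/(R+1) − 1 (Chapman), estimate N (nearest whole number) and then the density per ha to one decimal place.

N̂ = 950·1376/46 − 1 = 1307200/46 − 1 ≈ 28416.4 → 28416
Density = N̂ / area = 28416 / 566 ≈ 50.20 → 50.2 per ha

density ≈ 50.2 largemouth bass per ha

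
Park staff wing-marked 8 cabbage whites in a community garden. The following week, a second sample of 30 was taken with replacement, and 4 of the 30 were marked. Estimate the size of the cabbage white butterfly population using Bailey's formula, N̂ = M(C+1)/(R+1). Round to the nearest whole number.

N̂ = 8·(30+1)/(4+1) = 8·31/5 = 248/5 ≈ 49.6 → 50

N ≈ 50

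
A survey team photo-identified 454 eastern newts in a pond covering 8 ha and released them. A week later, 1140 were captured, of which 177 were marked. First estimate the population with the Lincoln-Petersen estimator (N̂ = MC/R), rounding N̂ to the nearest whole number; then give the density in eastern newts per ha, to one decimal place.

density ≈ 365.5 eastern newts per ha

N̂ = 454·1140/177 = 517560/177 ≈ 2924.1 → 2924
Density = N̂ / area = 2924 / 8 ≈ 365.50 → 365.5 per ha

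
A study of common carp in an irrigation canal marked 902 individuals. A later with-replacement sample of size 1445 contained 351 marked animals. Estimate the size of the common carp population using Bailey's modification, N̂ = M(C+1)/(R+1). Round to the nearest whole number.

N ≈ 3705

N̂ = 902·(1445+1)/(351+1) = 902·1446/352 = 1304292/352 ≈ 3705.4 → 3705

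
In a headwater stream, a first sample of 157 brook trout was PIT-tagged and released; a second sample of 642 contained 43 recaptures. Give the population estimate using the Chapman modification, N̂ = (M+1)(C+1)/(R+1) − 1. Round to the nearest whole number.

N ≈ 2308

N̂ = (157+1)(642+1)/(43+1) − 1 = 158·643/44 − 1
= 101594/44 − 1 ≈ 2309.0 − 1 ≈ 2308.0 → 2308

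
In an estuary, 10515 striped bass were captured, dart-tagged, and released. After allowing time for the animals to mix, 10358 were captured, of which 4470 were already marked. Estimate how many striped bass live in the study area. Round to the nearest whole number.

N ≈ 24,366

If marked individuals mix randomly, R/C ≈ M/N, giving N ≈ M·C/R.
N = (10515 × 10358) / 4470 = 108914370 / 4470 ≈ 24365.6 → 24366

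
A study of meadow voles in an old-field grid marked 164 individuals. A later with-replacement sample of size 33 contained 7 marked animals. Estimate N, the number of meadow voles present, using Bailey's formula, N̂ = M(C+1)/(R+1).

N̂ = 164·(33+1)/(7+1) = 164·34/8 = 5576/8 = 697

N = 697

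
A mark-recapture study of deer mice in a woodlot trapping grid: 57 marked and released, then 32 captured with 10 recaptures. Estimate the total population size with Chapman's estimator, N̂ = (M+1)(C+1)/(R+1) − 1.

N̂ = (57+1)(32+1)/(10+1) − 1 = 58·33/11 − 1
= 1914/11 − 1 = 174 − 1 = 173

N = 173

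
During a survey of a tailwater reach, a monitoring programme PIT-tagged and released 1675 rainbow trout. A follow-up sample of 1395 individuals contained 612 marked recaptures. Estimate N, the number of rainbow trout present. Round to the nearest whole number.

N ≈ 3818

The marked fraction in the recapture sample should equal the marked fraction in the population: 612/1395 = 1675/N.
N = (1675 × 1395) / 612 = 2336625 / 612 ≈ 3818.0 → 3818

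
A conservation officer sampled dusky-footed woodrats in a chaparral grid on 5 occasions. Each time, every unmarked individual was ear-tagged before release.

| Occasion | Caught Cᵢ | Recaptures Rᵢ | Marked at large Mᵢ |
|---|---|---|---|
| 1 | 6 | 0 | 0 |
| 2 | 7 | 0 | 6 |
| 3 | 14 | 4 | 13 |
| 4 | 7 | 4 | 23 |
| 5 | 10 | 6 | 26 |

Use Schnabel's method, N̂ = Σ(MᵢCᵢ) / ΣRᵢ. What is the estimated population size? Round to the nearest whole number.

Σ MᵢCᵢ = 0·6 + 6·7 + 13·14 + 23·7 + 26·10 = 0 + 42 + 182 + 161 + 260 = 645
Σ Rᵢ = 0 + 0 + 4 + 4 + 6 = 14
N̂ = 645 / 14 ≈ 46.1 → 46

N ≈ 46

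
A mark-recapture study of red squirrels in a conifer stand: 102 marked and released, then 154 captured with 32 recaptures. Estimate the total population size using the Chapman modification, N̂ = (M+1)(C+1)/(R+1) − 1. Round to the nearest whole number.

N ≈ 483

N̂ = (102+1)(154+1)/(32+1) − 1 = 103·155/33 − 1
= 15965/33 − 1 ≈ 483.8 − 1 ≈ 482.8 → 483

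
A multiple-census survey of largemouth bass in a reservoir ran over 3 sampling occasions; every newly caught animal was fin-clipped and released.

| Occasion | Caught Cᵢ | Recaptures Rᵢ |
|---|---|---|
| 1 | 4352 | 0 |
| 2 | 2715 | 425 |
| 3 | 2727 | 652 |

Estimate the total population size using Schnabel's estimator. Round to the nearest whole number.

N ≈ 27,789

Marked at large before each occasion: Mᵢ = Σⱼ<ᵢ (Cⱼ − Rⱼ) → M1=0, M2=4352, M3=6642
Σ MᵢCᵢ = 0·4352 + 4352·2715 + 6642·2727 = 0 + 11815680 + 18112734 = 29928414
Σ Rᵢ = 0 + 425 + 652 = 1077
N̂ = 29928414 / 1077 ≈ 27788.7 → 27789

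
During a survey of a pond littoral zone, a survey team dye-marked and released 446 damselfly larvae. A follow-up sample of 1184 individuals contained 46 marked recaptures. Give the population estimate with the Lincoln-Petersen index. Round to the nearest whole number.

N = (446 × 1184) / 46 = 528064 / 46 ≈ 11479.7 → 11480

N ≈ 11,480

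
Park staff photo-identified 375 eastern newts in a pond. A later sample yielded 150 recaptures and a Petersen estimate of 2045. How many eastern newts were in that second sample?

From N = M·C/R: C = N·R / M = 2045·150 / 375 = 306750 / 375 = 818.

C = 818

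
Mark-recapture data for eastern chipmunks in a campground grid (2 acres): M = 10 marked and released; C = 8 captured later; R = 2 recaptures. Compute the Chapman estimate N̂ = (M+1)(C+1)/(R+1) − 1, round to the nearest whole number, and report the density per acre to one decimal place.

density ≈ 16.0 eastern chipmunks per acre

N̂ = 11·9/3 − 1 = 99/3 − 1 = 32
Density = N̂ / area = 32 / 2 = 16.0 per acre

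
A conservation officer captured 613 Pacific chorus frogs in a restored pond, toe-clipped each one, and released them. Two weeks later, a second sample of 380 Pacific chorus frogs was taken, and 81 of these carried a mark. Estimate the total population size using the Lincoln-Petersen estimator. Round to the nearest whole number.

N ≈ 2876

If marked individuals mix randomly, R/C ≈ M/N, giving N ≈ M·C/R.
N = (613 × 380) / 81 = 232940 / 81 ≈ 2875.8 → 2876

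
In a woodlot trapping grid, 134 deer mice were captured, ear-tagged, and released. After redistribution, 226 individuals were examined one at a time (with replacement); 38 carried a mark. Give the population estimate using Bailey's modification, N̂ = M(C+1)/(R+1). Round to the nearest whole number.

N ≈ 780

N̂ = 134·(226+1)/(38+1) = 134·227/39 = 30418/39 ≈ 779.9 → 780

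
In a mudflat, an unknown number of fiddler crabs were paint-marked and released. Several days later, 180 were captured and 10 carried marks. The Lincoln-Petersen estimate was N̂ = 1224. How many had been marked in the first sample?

M = 68

From N = M·C/R: M = N·R / C = 1224·10 / 180 = 12240 / 180 = 68.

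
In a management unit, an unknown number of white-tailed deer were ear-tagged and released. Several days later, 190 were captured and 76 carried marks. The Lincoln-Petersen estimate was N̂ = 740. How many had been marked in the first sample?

M = 296

From N = M·C/R: M = N·R / C = 740·76 / 190 = 56240 / 190 = 296.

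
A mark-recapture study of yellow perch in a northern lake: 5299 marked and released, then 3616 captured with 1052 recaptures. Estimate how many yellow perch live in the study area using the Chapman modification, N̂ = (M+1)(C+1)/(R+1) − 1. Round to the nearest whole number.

N ≈ 18,204

N̂ = (5299+1)(3616+1)/(1052+1) − 1 = 5300·3617/1053 − 1
= 19170100/1053 − 1 ≈ 18205.2 − 1 ≈ 18204.2 → 18204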